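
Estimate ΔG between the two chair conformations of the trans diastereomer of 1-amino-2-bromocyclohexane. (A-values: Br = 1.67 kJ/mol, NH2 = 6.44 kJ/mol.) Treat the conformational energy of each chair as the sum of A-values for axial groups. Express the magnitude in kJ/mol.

C1 and C2 have opposite parity, so for the trans isomer the two substituents are e,e in one chair and a,a in the other.
Chair I (bromo axial, amino axial): E = 8.11 kJ/mol.
Chair II (bromo equatorial, amino equatorial): E = 0.00 kJ/mol.
ΔE = 8.11 − 0.00 = 8.11 kJ/mol; chair II is more stable.

8.11 kJ/mol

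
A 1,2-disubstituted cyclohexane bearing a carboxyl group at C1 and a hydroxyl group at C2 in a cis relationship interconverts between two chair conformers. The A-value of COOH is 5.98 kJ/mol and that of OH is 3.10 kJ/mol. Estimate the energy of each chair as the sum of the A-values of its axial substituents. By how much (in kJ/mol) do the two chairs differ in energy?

C1 and C2 have opposite parity, so for the cis isomer the two substituents are one axial and one equatorial in each chair.
Chair I (carboxyl axial, hydroxyl equatorial): E = 5.98 kJ/mol.
Chair II (carboxyl equatorial, hydroxyl axial): E = 3.10 kJ/mol.
ΔE = 5.98 − 3.10 = 2.88 kJ/mol; chair II is more stable.

2.88 kJ/mol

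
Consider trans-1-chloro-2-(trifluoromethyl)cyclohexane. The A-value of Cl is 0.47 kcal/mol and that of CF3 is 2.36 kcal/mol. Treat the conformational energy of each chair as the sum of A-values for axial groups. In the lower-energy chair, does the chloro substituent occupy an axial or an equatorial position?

equatorial

C1 and C2 have opposite parity, so for the trans isomer the two substituents are e,e in one chair and a,a in the other.
Chair I (chloro axial, trifluoromethyl axial): E = 2.83 kcal/mol.
Chair II (chloro equatorial, trifluoromethyl equatorial): E = 0.00 kcal/mol.
Chair II is the more stable (lower-energy) conformer, and in that chair the chloro group is equatorial.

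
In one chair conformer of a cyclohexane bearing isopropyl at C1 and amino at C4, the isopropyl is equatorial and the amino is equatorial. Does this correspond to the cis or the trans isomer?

C1 and C4 have opposite parity, so their axial bonds point in opposite directions.
With opposite-parity carbons, two substituents on the same face are one axial and one equatorial; opposite faces give both axial or both equatorial.
Here the groups are equatorial/equatorial → opposite face → trans.

trans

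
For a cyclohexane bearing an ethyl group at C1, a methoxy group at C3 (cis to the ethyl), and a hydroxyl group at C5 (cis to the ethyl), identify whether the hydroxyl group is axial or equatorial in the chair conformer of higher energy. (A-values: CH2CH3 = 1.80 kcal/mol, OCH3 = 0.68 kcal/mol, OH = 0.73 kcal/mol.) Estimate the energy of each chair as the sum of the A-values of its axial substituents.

axial

Chair I (ethyl axial, methoxy axial, hydroxyl axial): E = 3.21 kcal/mol.
Chair II (ethyl equatorial, methoxy equatorial, hydroxyl equatorial): E = 0.00 kcal/mol.
Chair I is the less stable (higher-energy) conformer, and in that chair the hydroxyl group is axial.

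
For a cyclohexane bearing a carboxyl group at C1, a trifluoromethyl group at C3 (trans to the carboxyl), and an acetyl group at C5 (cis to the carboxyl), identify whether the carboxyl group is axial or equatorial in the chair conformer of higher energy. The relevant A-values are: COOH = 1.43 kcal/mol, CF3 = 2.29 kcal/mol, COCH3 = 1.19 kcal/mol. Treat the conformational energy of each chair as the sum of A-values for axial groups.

axial

Chair I (carboxyl axial, trifluoromethyl equatorial, acetyl axial): E = 2.62 kcal/mol.
Chair II (carboxyl equatorial, trifluoromethyl axial, acetyl equatorial): E = 2.29 kcal/mol.
Chair I is the less stable (higher-energy) conformer, and in that chair the carboxyl group is axial.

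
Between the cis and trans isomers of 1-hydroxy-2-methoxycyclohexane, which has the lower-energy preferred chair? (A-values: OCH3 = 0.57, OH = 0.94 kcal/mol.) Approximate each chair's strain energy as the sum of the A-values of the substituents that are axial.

At 1,2 positions (parity opposite): cis → (a,e or e,a); trans → (e,e or a,a).
Best chair for cis: E = 0.57 kcal/mol; best chair for trans: E = 0.00 kcal/mol.
The trans isomer is lower by 0.57 kcal/mol.

trans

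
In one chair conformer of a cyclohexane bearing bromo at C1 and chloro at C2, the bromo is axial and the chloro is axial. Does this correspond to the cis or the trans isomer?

trans

C1 and C2 have opposite parity, so their axial bonds point in opposite directions.
With opposite-parity carbons, two substituents on the same face are one axial and one equatorial; opposite faces give both axial or both equatorial.
Here the groups are axial/axial → opposite face → trans.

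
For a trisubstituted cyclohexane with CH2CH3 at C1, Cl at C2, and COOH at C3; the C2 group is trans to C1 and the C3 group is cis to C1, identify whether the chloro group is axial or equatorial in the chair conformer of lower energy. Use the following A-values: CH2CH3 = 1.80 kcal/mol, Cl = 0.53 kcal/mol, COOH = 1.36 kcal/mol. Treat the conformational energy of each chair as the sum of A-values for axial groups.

equatorial

Chair I (ethyl axial, chloro axial, carboxyl axial): E = 3.69 kcal/mol.
Chair II (ethyl equatorial, chloro equatorial, carboxyl equatorial): E = 0.00 kcal/mol.
Chair II is the more stable (lower-energy) conformer, and in that chair the chloro group is equatorial.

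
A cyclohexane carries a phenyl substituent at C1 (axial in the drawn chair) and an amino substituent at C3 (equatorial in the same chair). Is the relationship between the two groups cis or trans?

trans

C1 and C3 have the same parity, so their axial bonds point in the same direction.
With same-parity carbons, two substituents on the same face are both axial or both equatorial; opposite faces give one of each.
Here the groups are axial/equatorial → opposite face → trans.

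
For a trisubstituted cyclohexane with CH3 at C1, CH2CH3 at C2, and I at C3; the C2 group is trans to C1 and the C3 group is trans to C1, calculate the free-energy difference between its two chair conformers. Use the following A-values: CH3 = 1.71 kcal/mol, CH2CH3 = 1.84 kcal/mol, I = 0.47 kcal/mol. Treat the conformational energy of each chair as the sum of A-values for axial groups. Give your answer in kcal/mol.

Chair I (methyl axial, ethyl axial, iodo equatorial): E = 3.55 kcal/mol.
Chair II (methyl equatorial, ethyl equatorial, iodo axial): E = 0.47 kcal/mol.
ΔE = 3.55 − 0.47 = 3.08 kcal/mol; chair II is more stable.

3.08 kcal/mol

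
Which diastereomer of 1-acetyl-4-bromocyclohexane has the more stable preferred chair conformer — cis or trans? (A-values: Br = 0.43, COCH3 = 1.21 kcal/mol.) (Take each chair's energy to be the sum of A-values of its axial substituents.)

At 1,4 positions (parity opposite): cis → (a,e or e,a); trans → (e,e or a,a).
Best chair for cis: E = 0.43 kcal/mol; best chair for trans: E = 0.00 kcal/mol.
The trans isomer is lower by 0.43 kcal/mol.

trans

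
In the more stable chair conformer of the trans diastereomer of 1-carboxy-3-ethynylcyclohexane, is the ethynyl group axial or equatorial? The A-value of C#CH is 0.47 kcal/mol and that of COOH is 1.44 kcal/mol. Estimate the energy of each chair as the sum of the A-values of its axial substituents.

axial

C1 and C3 have the same parity, so for the trans isomer the two substituents are one axial and one equatorial in each chair.
Chair I (ethynyl axial, carboxyl equatorial): E = 0.47 kcal/mol.
Chair II (ethynyl equatorial, carboxyl axial): E = 1.44 kcal/mol.
Chair I is the more stable (lower-energy) conformer, and in that chair the ethynyl group is axial.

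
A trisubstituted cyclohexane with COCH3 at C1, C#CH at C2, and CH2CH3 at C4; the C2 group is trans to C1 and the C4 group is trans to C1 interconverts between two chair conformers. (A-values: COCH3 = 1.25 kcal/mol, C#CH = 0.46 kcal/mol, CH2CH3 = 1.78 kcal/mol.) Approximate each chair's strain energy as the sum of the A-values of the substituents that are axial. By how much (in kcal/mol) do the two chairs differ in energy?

3.49 kcal/mol

Chair I (acetyl axial, ethynyl axial, ethyl axial): E = 3.49 kcal/mol.
Chair II (acetyl equatorial, ethynyl equatorial, ethyl equatorial): E = 0.00 kcal/mol.
ΔE = 3.49 − 0.00 = 3.49 kcal/mol; chair II is more stable.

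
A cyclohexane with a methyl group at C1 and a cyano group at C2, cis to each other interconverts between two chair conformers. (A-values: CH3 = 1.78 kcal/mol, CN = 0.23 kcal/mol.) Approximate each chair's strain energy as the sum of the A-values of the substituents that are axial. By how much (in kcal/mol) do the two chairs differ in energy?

C1 and C2 have opposite parity, so for the cis isomer the two substituents are one axial and one equatorial in each chair.
Chair I (methyl axial, cyano equatorial): E = 1.78 kcal/mol.
Chair II (methyl equatorial, cyano axial): E = 0.23 kcal/mol.
ΔE = 1.78 − 0.23 = 1.55 kcal/mol; chair II is more stable.

1.55 kcal/mol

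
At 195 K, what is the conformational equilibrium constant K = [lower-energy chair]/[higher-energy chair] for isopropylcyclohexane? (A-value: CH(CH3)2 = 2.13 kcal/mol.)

One chair has the isopropyl group axial (E = 2.13 kcal/mol) and the other has it equatorial (E = 0).
ΔG = 2.13 kcal/mol between the two chairs.
K = exp(ΔG/RT) with R = 1.987×10⁻³ kcal mol⁻¹ K⁻¹ and T = 195 K gives K ≈ 244.

K ≈ 244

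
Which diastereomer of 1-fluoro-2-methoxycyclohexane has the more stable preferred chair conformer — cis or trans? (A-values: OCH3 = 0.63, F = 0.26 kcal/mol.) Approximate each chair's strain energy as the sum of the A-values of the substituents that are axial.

trans

At 1,2 positions (parity opposite): cis → (a,e or e,a); trans → (e,e or a,a).
Best chair for cis: E = 0.26 kcal/mol; best chair for trans: E = 0.00 kcal/mol.
The trans isomer is lower by 0.26 kcal/mol.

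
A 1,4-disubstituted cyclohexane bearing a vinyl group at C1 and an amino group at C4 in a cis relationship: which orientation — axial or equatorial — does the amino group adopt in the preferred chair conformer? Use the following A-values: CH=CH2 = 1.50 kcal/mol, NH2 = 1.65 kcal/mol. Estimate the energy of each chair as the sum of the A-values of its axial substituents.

equatorial

C1 and C4 have opposite parity, so for the cis isomer the two substituents are one axial and one equatorial in each chair.
Chair I (vinyl axial, amino equatorial): E = 1.50 kcal/mol.
Chair II (vinyl equatorial, amino axial): E = 1.65 kcal/mol.
Chair I is the more stable (lower-energy) conformer, and in that chair the amino group is equatorial.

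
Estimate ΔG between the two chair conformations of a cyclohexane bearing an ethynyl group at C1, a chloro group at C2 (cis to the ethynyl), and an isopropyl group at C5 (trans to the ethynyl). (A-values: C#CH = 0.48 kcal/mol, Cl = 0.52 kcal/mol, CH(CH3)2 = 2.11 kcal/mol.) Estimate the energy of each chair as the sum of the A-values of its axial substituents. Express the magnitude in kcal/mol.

2.15 kcal/mol

Chair I (ethynyl axial, chloro equatorial, isopropyl equatorial): E = 0.48 kcal/mol.
Chair II (ethynyl equatorial, chloro axial, isopropyl axial): E = 2.63 kcal/mol.
ΔE = 2.63 − 0.48 = 2.15 kcal/mol; chair I is more stable.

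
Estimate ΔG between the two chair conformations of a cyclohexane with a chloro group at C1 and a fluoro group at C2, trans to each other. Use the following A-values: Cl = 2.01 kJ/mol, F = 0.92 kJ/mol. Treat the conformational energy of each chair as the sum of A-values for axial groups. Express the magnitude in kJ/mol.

C1 and C2 have opposite parity, so for the trans isomer the two substituents are e,e in one chair and a,a in the other.
Chair I (chloro axial, fluoro axial): E = 2.93 kJ/mol.
Chair II (chloro equatorial, fluoro equatorial): E = 0.00 kJ/mol.
ΔE = 2.93 − 0.00 = 2.93 kJ/mol; chair II is more stable.

2.93 kJ/mol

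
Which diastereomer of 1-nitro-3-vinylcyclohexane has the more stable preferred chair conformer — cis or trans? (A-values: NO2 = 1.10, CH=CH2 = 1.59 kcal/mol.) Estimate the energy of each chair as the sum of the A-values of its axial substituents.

At 1,3 positions (parity same): cis → (e,e or a,a); trans → (a,e or e,a).
Best chair for cis: E = 0.00 kcal/mol; best chair for trans: E = 1.10 kcal/mol.
The cis isomer is lower by 1.10 kcal/mol.

cis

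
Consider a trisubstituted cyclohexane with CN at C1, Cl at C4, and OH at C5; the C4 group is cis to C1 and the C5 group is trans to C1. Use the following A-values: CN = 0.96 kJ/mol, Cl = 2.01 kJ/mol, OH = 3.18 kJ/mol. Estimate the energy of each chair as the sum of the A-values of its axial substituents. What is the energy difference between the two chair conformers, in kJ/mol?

4.23 kJ/mol

Chair I (cyano axial, chloro equatorial, hydroxyl equatorial): E = 0.96 kJ/mol.
Chair II (cyano equatorial, chloro axial, hydroxyl axial): E = 5.19 kJ/mol.
ΔE = 5.19 − 0.96 = 4.23 kJ/mol; chair I is more stable.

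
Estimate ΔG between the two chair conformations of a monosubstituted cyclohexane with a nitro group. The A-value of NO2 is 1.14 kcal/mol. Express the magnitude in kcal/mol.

1.14 kcal/mol

A monosubstituted cyclohexane has one chair with the nitro group axial (E = A = 1.14 kcal/mol) and one with it equatorial (E = 0).
ΔE = 1.14 − 0 = 1.14 kcal/mol.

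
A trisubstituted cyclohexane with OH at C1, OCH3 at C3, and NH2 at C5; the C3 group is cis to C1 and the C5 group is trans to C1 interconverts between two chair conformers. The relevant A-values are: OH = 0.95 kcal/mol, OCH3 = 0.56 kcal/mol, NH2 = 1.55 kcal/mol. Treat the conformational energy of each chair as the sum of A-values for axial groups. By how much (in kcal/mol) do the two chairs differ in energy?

0.04 kcal/mol

Chair I (hydroxyl axial, methoxy axial, amino equatorial): E = 1.51 kcal/mol.
Chair II (hydroxyl equatorial, methoxy equatorial, amino axial): E = 1.55 kcal/mol.
ΔE = 1.55 − 1.51 = 0.04 kcal/mol; chair I is more stable.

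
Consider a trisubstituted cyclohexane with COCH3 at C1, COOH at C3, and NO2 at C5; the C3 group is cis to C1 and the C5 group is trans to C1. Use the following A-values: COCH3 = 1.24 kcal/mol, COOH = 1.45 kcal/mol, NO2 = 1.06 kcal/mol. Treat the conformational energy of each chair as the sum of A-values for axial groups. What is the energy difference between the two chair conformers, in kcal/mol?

1.63 kcal/mol

Chair I (acetyl axial, carboxyl axial, nitro equatorial): E = 2.69 kcal/mol.
Chair II (acetyl equatorial, carboxyl equatorial, nitro axial): E = 1.06 kcal/mol.
ΔE = 2.69 − 1.06 = 1.63 kcal/mol; chair II is more stable.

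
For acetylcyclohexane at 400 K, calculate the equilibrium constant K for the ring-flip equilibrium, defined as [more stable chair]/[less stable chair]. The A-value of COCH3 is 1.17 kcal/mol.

K ≈ 4.36

One chair has the acetyl group axial (E = 1.17 kcal/mol) and the other has it equatorial (E = 0).
ΔG = 1.17 kcal/mol between the two chairs.
K = exp(ΔG/RT) with R = 1.987×10⁻³ kcal mol⁻¹ K⁻¹ and T = 400 K gives K ≈ 4.36.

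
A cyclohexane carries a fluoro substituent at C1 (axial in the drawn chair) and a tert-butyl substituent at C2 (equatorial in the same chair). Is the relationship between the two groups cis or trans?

C1 and C2 have opposite parity, so their axial bonds point in opposite directions.
With opposite-parity carbons, two substituents on the same face are one axial and one equatorial; opposite faces give both axial or both equatorial.
Here the groups are axial/equatorial → same face → cis.

cis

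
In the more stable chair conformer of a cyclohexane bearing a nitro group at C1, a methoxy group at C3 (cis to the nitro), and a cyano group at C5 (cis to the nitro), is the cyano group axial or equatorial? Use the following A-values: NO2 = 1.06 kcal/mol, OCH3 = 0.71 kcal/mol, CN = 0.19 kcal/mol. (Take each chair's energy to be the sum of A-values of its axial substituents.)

Chair I (nitro axial, methoxy axial, cyano axial): E = 1.96 kcal/mol.
Chair II (nitro equatorial, methoxy equatorial, cyano equatorial): E = 0.00 kcal/mol.
Chair II is the more stable (lower-energy) conformer, and in that chair the cyano group is equatorial.

equatorial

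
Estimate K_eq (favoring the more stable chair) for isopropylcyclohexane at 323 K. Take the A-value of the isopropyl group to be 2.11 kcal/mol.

K ≈ 26.8

One chair has the isopropyl group axial (E = 2.11 kcal/mol) and the other has it equatorial (E = 0).
ΔG = 2.11 kcal/mol between the two chairs.
K = exp(ΔG/RT) with R = 1.987×10⁻³ kcal mol⁻¹ K⁻¹ and T = 323 K gives K ≈ 26.8.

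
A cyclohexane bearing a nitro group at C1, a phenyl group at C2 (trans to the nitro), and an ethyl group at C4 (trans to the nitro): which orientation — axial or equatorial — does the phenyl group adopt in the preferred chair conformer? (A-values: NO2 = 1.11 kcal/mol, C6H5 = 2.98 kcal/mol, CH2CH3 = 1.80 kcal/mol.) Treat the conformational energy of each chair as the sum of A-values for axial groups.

equatorial

Chair I (nitro axial, phenyl axial, ethyl axial): E = 5.89 kcal/mol.
Chair II (nitro equatorial, phenyl equatorial, ethyl equatorial): E = 0.00 kcal/mol.
Chair II is the more stable (lower-energy) conformer, and in that chair the phenyl group is equatorial.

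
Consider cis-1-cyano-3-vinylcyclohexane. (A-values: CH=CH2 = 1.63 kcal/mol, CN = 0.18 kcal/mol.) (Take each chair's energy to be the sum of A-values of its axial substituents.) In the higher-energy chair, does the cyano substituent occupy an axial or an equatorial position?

axial

C1 and C3 have the same parity, so for the cis isomer the two substituents are e,e in one chair and a,a in the other.
Chair I (vinyl axial, cyano axial): E = 1.81 kcal/mol.
Chair II (vinyl equatorial, cyano equatorial): E = 0.00 kcal/mol.
Chair I is the less stable (higher-energy) conformer, and in that chair the cyano group is axial.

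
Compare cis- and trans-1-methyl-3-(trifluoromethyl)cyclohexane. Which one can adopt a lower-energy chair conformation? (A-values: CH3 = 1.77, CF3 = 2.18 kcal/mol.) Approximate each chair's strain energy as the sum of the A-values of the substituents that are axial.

At 1,3 positions (parity same): cis → (e,e or a,a); trans → (a,e or e,a).
Best chair for cis: E = 0.00 kcal/mol; best chair for trans: E = 1.77 kcal/mol.
The cis isomer is lower by 1.77 kcal/mol.

cis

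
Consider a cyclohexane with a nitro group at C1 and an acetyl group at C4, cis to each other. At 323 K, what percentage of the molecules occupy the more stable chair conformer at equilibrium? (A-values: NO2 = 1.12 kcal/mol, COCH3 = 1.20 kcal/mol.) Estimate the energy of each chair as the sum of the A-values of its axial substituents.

C1 and C4 have opposite parity, so for the cis isomer the two substituents are one axial and one equatorial in each chair.
Chair I (nitro axial, acetyl equatorial): E = 1.12 kcal/mol; chair II (nitro equatorial, acetyl axial): E = 1.20 kcal/mol.
ΔG = 0.08 kcal/mol between the two chairs.
K = exp(ΔG/RT) with R = 1.987×10⁻³ kcal mol⁻¹ K⁻¹ and T = 323 K gives K ≈ 1.13.
Fraction in the lower-energy chair = K/(K+1) = 53.1%.

53.1%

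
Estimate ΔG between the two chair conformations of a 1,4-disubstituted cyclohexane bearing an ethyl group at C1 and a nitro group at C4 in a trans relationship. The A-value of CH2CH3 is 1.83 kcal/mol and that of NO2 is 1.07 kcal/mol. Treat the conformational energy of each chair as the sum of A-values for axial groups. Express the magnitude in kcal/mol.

2.90 kcal/mol

C1 and C4 have opposite parity, so for the trans isomer the two substituents are e,e in one chair and a,a in the other.
Chair I (ethyl axial, nitro axial): E = 2.90 kcal/mol.
Chair II (ethyl equatorial, nitro equatorial): E = 0.00 kcal/mol.
ΔE = 2.90 − 0.00 = 2.90 kcal/mol; chair II is more stable.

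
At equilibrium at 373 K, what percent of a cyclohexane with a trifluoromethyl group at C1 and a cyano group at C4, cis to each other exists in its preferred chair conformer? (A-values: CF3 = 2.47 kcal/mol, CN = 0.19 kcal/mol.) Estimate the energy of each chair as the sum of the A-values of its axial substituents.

C1 and C4 have opposite parity, so for the cis isomer the two substituents are one axial and one equatorial in each chair.
Chair I (trifluoromethyl axial, cyano equatorial): E = 2.47 kcal/mol; chair II (trifluoromethyl equatorial, cyano axial): E = 0.19 kcal/mol.
ΔG = 2.28 kcal/mol between the two chairs.
K = exp(ΔG/RT) with R = 1.987×10⁻³ kcal mol⁻¹ K⁻¹ and T = 373 K gives K ≈ 21.7.
Fraction in the lower-energy chair = K/(K+1) = 95.6%.

95.6%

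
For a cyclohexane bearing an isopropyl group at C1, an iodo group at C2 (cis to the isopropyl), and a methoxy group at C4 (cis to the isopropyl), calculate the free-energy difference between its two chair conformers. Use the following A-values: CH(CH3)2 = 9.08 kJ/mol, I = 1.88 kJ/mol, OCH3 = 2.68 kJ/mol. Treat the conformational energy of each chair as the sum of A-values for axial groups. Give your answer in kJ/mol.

4.52 kJ/mol

Chair I (isopropyl axial, iodo equatorial, methoxy equatorial): E = 9.08 kJ/mol.
Chair II (isopropyl equatorial, iodo axial, methoxy axial): E = 4.56 kJ/mol.
ΔE = 9.08 − 4.56 = 4.52 kJ/mol; chair II is more stable.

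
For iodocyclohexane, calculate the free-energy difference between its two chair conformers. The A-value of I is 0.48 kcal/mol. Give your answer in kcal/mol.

A monosubstituted cyclohexane has one chair with the iodo group axial (E = A = 0.48 kcal/mol) and one with it equatorial (E = 0).
ΔE = 0.48 − 0 = 0.48 kcal/mol.

0.48 kcal/mol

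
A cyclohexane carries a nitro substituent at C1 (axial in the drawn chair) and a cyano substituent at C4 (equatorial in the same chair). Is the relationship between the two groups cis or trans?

cis

C1 and C4 have opposite parity, so their axial bonds point in opposite directions.
With opposite-parity carbons, two substituents on the same face are one axial and one equatorial; opposite faces give both axial or both equatorial.
Here the groups are axial/equatorial → same face → cis.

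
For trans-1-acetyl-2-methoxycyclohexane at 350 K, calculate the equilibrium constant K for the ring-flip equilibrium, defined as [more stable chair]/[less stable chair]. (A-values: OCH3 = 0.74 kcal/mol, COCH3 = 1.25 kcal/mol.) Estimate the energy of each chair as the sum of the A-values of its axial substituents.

K ≈ 17.5

C1 and C2 have opposite parity, so for the trans isomer the two substituents are e,e in one chair and a,a in the other.
Chair I (methoxy axial, acetyl axial): E = 1.99 kcal/mol; chair II (methoxy equatorial, acetyl equatorial): E = 0.00 kcal/mol.
ΔG = 1.99 kcal/mol between the two chairs.
K = exp(ΔG/RT) with R = 1.987×10⁻³ kcal mol⁻¹ K⁻¹ and T = 350 K gives K ≈ 17.5.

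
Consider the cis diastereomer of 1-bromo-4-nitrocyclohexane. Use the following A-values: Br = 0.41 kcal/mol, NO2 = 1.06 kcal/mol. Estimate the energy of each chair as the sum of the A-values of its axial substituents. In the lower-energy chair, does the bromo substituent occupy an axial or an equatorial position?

axial

C1 and C4 have opposite parity, so for the cis isomer the two substituents are one axial and one equatorial in each chair.
Chair I (bromo axial, nitro equatorial): E = 0.41 kcal/mol.
Chair II (bromo equatorial, nitro axial): E = 1.06 kcal/mol.
Chair I is the more stable (lower-energy) conformer, and in that chair the bromo group is axial.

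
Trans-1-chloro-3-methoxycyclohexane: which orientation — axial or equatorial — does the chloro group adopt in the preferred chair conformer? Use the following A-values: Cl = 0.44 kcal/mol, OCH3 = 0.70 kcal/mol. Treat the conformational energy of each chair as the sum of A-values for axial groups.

C1 and C3 have the same parity, so for the trans isomer the two substituents are one axial and one equatorial in each chair.
Chair I (chloro axial, methoxy equatorial): E = 0.44 kcal/mol.
Chair II (chloro equatorial, methoxy axial): E = 0.70 kcal/mol.
Chair I is the more stable (lower-energy) conformer, and in that chair the chloro group is axial.

axial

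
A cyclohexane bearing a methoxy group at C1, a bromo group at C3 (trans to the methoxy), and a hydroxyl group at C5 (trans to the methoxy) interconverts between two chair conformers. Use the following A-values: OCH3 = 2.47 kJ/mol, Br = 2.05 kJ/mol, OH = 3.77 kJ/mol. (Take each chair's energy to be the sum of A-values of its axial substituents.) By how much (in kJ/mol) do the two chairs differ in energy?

Chair I (methoxy axial, bromo equatorial, hydroxyl equatorial): E = 2.47 kJ/mol.
Chair II (methoxy equatorial, bromo axial, hydroxyl axial): E = 5.82 kJ/mol.
ΔE = 5.82 − 2.47 = 3.35 kJ/mol; chair I is more stable.

3.35 kJ/mol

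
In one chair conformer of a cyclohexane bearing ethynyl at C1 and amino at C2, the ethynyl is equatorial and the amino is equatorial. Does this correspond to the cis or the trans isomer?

C1 and C2 have opposite parity, so their axial bonds point in opposite directions.
With opposite-parity carbons, two substituents on the same face are one axial and one equatorial; opposite faces give both axial or both equatorial.
Here the groups are equatorial/equatorial → opposite face → trans.

trans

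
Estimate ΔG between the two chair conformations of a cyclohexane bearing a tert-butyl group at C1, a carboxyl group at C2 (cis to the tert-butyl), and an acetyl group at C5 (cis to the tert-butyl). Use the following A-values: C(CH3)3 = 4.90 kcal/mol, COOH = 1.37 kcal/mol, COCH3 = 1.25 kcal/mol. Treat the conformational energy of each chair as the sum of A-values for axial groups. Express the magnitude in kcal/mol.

4.78 kcal/mol

Chair I (tert-butyl axial, carboxyl equatorial, acetyl axial): E = 6.15 kcal/mol.
Chair II (tert-butyl equatorial, carboxyl axial, acetyl equatorial): E = 1.37 kcal/mol.
ΔE = 6.15 − 1.37 = 4.78 kcal/mol; chair II is more stable.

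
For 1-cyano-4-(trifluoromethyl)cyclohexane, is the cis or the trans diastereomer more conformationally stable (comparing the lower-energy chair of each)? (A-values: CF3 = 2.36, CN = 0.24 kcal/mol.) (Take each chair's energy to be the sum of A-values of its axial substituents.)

trans

At 1,4 positions (parity opposite): cis → (a,e or e,a); trans → (e,e or a,a).
Best chair for cis: E = 0.24 kcal/mol; best chair for trans: E = 0.00 kcal/mol.
The trans isomer is lower by 0.24 kcal/mol.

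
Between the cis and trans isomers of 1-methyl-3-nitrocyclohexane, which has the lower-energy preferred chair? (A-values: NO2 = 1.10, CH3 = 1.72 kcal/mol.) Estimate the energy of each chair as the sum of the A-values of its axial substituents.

At 1,3 positions (parity same): cis → (e,e or a,a); trans → (a,e or e,a).
Best chair for cis: E = 0.00 kcal/mol; best chair for trans: E = 1.10 kcal/mol.
The cis isomer is lower by 1.10 kcal/mol.

cis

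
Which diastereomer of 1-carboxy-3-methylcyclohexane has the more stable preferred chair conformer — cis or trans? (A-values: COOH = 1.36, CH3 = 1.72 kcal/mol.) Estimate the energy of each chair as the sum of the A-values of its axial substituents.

At 1,3 positions (parity same): cis → (e,e or a,a); trans → (a,e or e,a).
Best chair for cis: E = 0.00 kcal/mol; best chair for trans: E = 1.36 kcal/mol.
The cis isomer is lower by 1.36 kcal/mol.

cis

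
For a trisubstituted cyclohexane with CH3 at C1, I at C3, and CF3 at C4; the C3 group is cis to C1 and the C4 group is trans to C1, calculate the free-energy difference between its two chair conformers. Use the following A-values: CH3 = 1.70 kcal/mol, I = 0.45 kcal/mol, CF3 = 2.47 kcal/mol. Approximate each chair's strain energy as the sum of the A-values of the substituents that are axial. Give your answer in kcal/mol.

Chair I (methyl axial, iodo axial, trifluoromethyl axial): E = 4.62 kcal/mol.
Chair II (methyl equatorial, iodo equatorial, trifluoromethyl equatorial): E = 0.00 kcal/mol.
ΔE = 4.62 − 0.00 = 4.62 kcal/mol; chair II is more stable.

4.62 kcal/mol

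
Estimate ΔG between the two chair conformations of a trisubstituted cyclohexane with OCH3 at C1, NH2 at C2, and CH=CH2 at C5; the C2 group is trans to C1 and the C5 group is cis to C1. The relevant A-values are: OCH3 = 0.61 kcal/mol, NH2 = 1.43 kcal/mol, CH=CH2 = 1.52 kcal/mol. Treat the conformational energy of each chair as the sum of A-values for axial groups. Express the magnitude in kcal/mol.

3.56 kcal/mol

Chair I (methoxy axial, amino axial, vinyl axial): E = 3.56 kcal/mol.
Chair II (methoxy equatorial, amino equatorial, vinyl equatorial): E = 0.00 kcal/mol.
ΔE = 3.56 − 0.00 = 3.56 kcal/mol; chair II is more stable.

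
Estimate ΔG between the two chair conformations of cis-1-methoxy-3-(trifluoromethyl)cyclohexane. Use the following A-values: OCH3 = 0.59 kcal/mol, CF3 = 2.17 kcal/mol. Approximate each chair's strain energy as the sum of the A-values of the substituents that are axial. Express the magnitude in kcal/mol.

2.76 kcal/mol

C1 and C3 have the same parity, so for the cis isomer the two substituents are e,e in one chair and a,a in the other.
Chair I (methoxy axial, trifluoromethyl axial): E = 2.76 kcal/mol.
Chair II (methoxy equatorial, trifluoromethyl equatorial): E = 0.00 kcal/mol.
ΔE = 2.76 − 0.00 = 2.76 kcal/mol; chair II is more stable.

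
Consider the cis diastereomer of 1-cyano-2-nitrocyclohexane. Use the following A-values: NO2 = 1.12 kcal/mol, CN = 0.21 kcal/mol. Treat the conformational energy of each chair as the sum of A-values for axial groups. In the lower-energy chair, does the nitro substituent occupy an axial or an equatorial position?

C1 and C2 have opposite parity, so for the cis isomer the two substituents are one axial and one equatorial in each chair.
Chair I (nitro axial, cyano equatorial): E = 1.12 kcal/mol.
Chair II (nitro equatorial, cyano axial): E = 0.21 kcal/mol.
Chair II is the more stable (lower-energy) conformer, and in that chair the nitro group is equatorial.

equatorial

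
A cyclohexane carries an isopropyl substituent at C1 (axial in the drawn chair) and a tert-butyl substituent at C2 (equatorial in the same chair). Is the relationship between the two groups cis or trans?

cis

C1 and C2 have opposite parity, so their axial bonds point in opposite directions.
With opposite-parity carbons, two substituents on the same face are one axial and one equatorial; opposite faces give both axial or both equatorial.
Here the groups are axial/equatorial → same face → cis.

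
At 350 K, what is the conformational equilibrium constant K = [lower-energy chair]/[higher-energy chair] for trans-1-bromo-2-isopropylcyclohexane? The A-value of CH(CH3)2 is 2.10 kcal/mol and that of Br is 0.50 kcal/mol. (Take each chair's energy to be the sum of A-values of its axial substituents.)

K ≈ 42.0

C1 and C2 have opposite parity, so for the trans isomer the two substituents are e,e in one chair and a,a in the other.
Chair I (isopropyl axial, bromo axial): E = 2.60 kcal/mol; chair II (isopropyl equatorial, bromo equatorial): E = 0.00 kcal/mol.
ΔG = 2.60 kcal/mol between the two chairs.
K = exp(ΔG/RT) with R = 1.987×10⁻³ kcal mol⁻¹ K⁻¹ and T = 350 K gives K ≈ 42.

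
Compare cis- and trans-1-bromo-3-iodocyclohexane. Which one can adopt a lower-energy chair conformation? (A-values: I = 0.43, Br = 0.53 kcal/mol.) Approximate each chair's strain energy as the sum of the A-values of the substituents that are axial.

At 1,3 positions (parity same): cis → (e,e or a,a); trans → (a,e or e,a).
Best chair for cis: E = 0.00 kcal/mol; best chair for trans: E = 0.43 kcal/mol.
The cis isomer is lower by 0.43 kcal/mol.

cis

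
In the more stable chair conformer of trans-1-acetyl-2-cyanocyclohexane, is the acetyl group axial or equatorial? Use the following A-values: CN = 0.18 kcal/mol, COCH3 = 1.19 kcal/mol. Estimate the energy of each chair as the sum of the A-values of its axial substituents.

equatorial

C1 and C2 have opposite parity, so for the trans isomer the two substituents are e,e in one chair and a,a in the other.
Chair I (cyano axial, acetyl axial): E = 1.37 kcal/mol.
Chair II (cyano equatorial, acetyl equatorial): E = 0.00 kcal/mol.
Chair II is the more stable (lower-energy) conformer, and in that chair the acetyl group is equatorial.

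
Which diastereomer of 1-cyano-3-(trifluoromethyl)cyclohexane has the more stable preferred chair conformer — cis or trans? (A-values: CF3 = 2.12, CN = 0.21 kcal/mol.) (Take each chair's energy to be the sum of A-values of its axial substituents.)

cis

At 1,3 positions (parity same): cis → (e,e or a,a); trans → (a,e or e,a).
Best chair for cis: E = 0.00 kcal/mol; best chair for trans: E = 0.21 kcal/mol.
The cis isomer is lower by 0.21 kcal/mol.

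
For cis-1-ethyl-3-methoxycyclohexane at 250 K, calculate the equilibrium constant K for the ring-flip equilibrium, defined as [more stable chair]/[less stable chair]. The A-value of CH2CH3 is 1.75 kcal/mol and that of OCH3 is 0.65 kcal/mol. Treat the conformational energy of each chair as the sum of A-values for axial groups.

C1 and C3 have the same parity, so for the cis isomer the two substituents are e,e in one chair and a,a in the other.
Chair I (ethyl axial, methoxy axial): E = 2.40 kcal/mol; chair II (ethyl equatorial, methoxy equatorial): E = 0.00 kcal/mol.
ΔG = 2.40 kcal/mol between the two chairs.
K = exp(ΔG/RT) with R = 1.987×10⁻³ kcal mol⁻¹ K⁻¹ and T = 250 K gives K ≈ 125.

K ≈ 125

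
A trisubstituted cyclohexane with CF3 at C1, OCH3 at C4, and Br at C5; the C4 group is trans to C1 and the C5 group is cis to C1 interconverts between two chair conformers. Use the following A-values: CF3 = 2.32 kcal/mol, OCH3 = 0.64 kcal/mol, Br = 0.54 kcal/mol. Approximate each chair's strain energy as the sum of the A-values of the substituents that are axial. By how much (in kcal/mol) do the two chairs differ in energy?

Chair I (trifluoromethyl axial, methoxy axial, bromo axial): E = 3.50 kcal/mol.
Chair II (trifluoromethyl equatorial, methoxy equatorial, bromo equatorial): E = 0.00 kcal/mol.
ΔE = 3.50 − 0.00 = 3.50 kcal/mol; chair II is more stable.

3.50 kcal/mol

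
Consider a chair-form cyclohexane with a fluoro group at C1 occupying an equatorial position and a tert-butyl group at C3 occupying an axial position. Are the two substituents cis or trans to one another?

C1 and C3 have the same parity, so their axial bonds point in the same direction.
With same-parity carbons, two substituents on the same face are both axial or both equatorial; opposite faces give one of each.
Here the groups are equatorial/axial → opposite face → trans.

trans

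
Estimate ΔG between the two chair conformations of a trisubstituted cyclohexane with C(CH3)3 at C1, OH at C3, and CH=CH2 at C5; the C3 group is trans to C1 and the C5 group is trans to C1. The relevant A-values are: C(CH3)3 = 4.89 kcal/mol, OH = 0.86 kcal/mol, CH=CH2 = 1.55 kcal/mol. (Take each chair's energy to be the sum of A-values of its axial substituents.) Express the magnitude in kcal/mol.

2.48 kcal/mol

Chair I (tert-butyl axial, hydroxyl equatorial, vinyl equatorial): E = 4.89 kcal/mol.
Chair II (tert-butyl equatorial, hydroxyl axial, vinyl axial): E = 2.41 kcal/mol.
ΔE = 4.89 − 2.41 = 2.48 kcal/mol; chair II is more stable.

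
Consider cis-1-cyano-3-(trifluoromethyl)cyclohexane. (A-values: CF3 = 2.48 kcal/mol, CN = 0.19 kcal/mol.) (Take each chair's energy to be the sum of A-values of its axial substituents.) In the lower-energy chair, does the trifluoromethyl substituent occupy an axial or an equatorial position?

C1 and C3 have the same parity, so for the cis isomer the two substituents are e,e in one chair and a,a in the other.
Chair I (trifluoromethyl axial, cyano axial): E = 2.67 kcal/mol.
Chair II (trifluoromethyl equatorial, cyano equatorial): E = 0.00 kcal/mol.
Chair II is the more stable (lower-energy) conformer, and in that chair the trifluoromethyl group is equatorial.

equatorial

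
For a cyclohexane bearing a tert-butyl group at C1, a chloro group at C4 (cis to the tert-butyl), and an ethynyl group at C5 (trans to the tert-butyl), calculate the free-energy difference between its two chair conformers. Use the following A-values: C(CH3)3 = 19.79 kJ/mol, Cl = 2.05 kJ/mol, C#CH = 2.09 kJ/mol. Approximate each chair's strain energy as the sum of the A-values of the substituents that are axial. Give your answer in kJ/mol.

15.65 kJ/mol

Chair I (tert-butyl axial, chloro equatorial, ethynyl equatorial): E = 19.79 kJ/mol.
Chair II (tert-butyl equatorial, chloro axial, ethynyl axial): E = 4.14 kJ/mol.
ΔE = 19.79 − 4.14 = 15.65 kJ/mol; chair II is more stable.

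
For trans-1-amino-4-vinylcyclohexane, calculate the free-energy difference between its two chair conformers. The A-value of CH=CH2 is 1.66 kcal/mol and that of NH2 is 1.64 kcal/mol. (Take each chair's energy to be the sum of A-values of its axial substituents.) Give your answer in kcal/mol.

C1 and C4 have opposite parity, so for the trans isomer the two substituents are e,e in one chair and a,a in the other.
Chair I (vinyl axial, amino axial): E = 3.30 kcal/mol.
Chair II (vinyl equatorial, amino equatorial): E = 0.00 kcal/mol.
ΔE = 3.30 − 0.00 = 3.30 kcal/mol; chair II is more stable.

3.30 kcal/mol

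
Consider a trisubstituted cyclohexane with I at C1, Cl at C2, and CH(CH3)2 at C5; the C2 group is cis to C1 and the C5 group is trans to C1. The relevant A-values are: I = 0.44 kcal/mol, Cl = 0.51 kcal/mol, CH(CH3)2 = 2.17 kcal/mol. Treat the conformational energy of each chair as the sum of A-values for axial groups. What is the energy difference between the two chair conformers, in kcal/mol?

2.24 kcal/mol

Chair I (iodo axial, chloro equatorial, isopropyl equatorial): E = 0.44 kcal/mol.
Chair II (iodo equatorial, chloro axial, isopropyl axial): E = 2.68 kcal/mol.
ΔE = 2.68 − 0.44 = 2.24 kcal/mol; chair I is more stable.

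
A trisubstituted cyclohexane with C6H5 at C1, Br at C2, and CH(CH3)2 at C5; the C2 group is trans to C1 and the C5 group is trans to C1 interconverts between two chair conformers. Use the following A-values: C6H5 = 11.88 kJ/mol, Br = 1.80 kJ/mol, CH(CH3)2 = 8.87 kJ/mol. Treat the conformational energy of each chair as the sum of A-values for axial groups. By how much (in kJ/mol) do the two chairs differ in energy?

Chair I (phenyl axial, bromo axial, isopropyl equatorial): E = 13.68 kJ/mol.
Chair II (phenyl equatorial, bromo equatorial, isopropyl axial): E = 8.87 kJ/mol.
ΔE = 13.68 − 8.87 = 4.81 kJ/mol; chair II is more stable.

4.81 kJ/mol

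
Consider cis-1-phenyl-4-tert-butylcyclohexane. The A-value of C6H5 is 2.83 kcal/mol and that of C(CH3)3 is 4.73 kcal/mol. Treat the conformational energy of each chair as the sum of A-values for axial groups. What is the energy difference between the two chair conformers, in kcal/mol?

C1 and C4 have opposite parity, so for the cis isomer the two substituents are one axial and one equatorial in each chair.
Chair I (phenyl axial, tert-butyl equatorial): E = 2.83 kcal/mol.
Chair II (phenyl equatorial, tert-butyl axial): E = 4.73 kcal/mol.
ΔE = 4.73 − 2.83 = 1.90 kcal/mol; chair I is more stable.

1.90 kcal/mol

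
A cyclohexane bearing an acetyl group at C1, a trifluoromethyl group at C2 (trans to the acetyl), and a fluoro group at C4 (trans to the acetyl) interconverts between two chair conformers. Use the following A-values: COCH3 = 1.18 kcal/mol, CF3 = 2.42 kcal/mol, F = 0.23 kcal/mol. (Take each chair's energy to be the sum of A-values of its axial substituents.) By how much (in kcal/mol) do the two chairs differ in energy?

Chair I (acetyl axial, trifluoromethyl axial, fluoro axial): E = 3.83 kcal/mol.
Chair II (acetyl equatorial, trifluoromethyl equatorial, fluoro equatorial): E = 0.00 kcal/mol.
ΔE = 3.83 − 0.00 = 3.83 kcal/mol; chair II is more stable.

3.83 kcal/mol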